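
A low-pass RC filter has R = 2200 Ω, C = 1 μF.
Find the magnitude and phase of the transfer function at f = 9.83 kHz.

Step 1 — Angular frequency: ω = 2π·9830 = 6.176e+04 rad/s.
Step 2 — Transfer function: H(jω) = 1/(1 + jωRC).
Step 3 — Denominator: 1 + jωRC = 1 + j·6.176e+04·2200·1e-06 = 1 + j135.9.
Step 4 — H = 5.416e-05 - j0.007359.
Step 5 — Magnitude: |H| = 0.007359 (-42.7 dB); phase: φ = -89.6°.

|H| = 0.007359 (-42.7 dB), φ = -89.6°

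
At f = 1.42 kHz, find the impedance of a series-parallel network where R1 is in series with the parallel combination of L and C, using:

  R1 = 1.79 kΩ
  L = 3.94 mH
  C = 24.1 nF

Step 1 — Angular frequency: ω = 2π·f = 2π·1420 = 8922 rad/s.
Step 2 — Component impedances:
  R1: Z = R = 1790 Ω
  L: Z = jωL = j·8922·0.00394 = 0 + j35.15 Ω
  C: Z = 1/(jωC) = -j/(ω·C) = 0 - j4651 Ω
Step 3 — Parallel branch: L || C = 1/(1/L + 1/C) = 0 + j35.42 Ω.
Step 4 — Series with R1: Z_total = R1 + (L || C) = 1790 + j35.42 Ω = 1790∠1.1° Ω.

Z = 1790 + j35.42 Ω = 1790∠1.1° Ω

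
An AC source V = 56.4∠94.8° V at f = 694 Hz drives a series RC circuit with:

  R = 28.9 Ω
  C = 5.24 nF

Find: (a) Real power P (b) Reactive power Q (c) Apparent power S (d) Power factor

Step 1 — Angular frequency: ω = 2π·f = 2π·694 = 4361 rad/s.
Step 2 — Component impedances:
  R: Z = R = 28.9 Ω
  C: Z = 1/(jωC) = -j/(ω·C) = 0 - j4.377e+04 Ω
Step 3 — Series combination: Z_total = R + C = 28.9 - j4.377e+04 Ω = 4.377e+04∠-90.0° Ω.
Step 4 — Source phasor: V = 56.4∠94.8° V = -4.719 + j56.2 V.
Step 5 — Current: I = V / Z = -0.001284 - j0.000107 A = 0.001289∠-175.2° A.
Step 6 — Complex power: S = V·I* = 4.8e-05 - j0.07268 VA.
Step 7 — Real power: P = Re(S) = 4.8e-05 W.
Step 8 — Reactive power: Q = Im(S) = -0.07268 VAR.
Step 9 — Apparent power: |S| = 0.07268 VA.
Step 10 — Power factor: PF = P/|S| = 0.0006603 (leading).

(a) P = 4.8e-05 W  (b) Q = -0.07268 VAR  (c) S = 0.07268 VA  (d) PF = 0.0006603 (leading)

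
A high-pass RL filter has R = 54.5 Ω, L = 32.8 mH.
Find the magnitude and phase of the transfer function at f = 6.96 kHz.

Step 1 — Angular frequency: ω = 2π·6960 = 4.373e+04 rad/s.
Step 2 — Transfer function: H(jω) = jωL/(R + jωL).
Step 3 — Numerator jωL = j·1434; denominator R + jωL = 54.5 + j1434.
Step 4 — H = 0.9986 + j0.03794.
Step 5 — Magnitude: |H| = 0.9993 (-0.0 dB); phase: φ = 2.2°.

|H| = 0.9993 (-0.0 dB), φ = 2.2°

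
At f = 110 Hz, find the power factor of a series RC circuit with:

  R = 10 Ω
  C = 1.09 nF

Step 1 — Angular frequency: ω = 2π·f = 2π·110 = 691.2 rad/s.
Step 2 — Component impedances:
  R: Z = R = 10 Ω
  C: Z = 1/(jωC) = -j/(ω·C) = 0 - j1.327e+06 Ω
Step 3 — Series combination: Z_total = R + C = 10 - j1.327e+06 Ω = 1.327e+06∠-90.0° Ω.
Step 4 — Power factor: PF = cos(φ) = Re(Z)/|Z| = 10/1.3274e+06 = 7.534e-06.
Step 5 — Type: Im(Z) = -1.327e+06 ⇒ leading (phase φ = -90.0°).

PF = 7.534e-06 (leading, φ = -90.0°)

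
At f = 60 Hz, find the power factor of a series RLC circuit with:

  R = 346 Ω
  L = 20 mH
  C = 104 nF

Step 1 — Angular frequency: ω = 2π·f = 2π·60 = 377 rad/s.
Step 2 — Component impedances:
  R: Z = R = 346 Ω
  L: Z = jωL = j·377·0.02 = 0 + j7.54 Ω
  C: Z = 1/(jωC) = -j/(ω·C) = 0 - j2.551e+04 Ω
Step 3 — Series combination: Z_total = R + L + C = 346 - j2.55e+04 Ω = 2.55e+04∠-89.2° Ω.
Step 4 — Power factor: PF = cos(φ) = Re(Z)/|Z| = 346/2.55e+04 = 0.01357.
Step 5 — Type: Im(Z) = -2.55e+04 ⇒ leading (phase φ = -89.2°).

PF = 0.01357 (leading, φ = -89.2°)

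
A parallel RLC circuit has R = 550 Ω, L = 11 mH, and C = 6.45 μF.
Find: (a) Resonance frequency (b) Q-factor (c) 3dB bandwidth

Step 1 — Resonance: ω₀ = 1/√(LC) = 1/√(0.011·6.45e-06) = 3754 rad/s.
Step 2 — f₀ = ω₀/(2π) = 597.5 Hz.
Step 3 — Parallel Q: Q = R/(ω₀L) = 550/(3754·0.011) = 13.32.
Step 4 — Bandwidth: Δω = ω₀/Q = 281.9 rad/s; BW = Δω/(2π) = 44.86 Hz.

(a) f₀ = 597.5 Hz  (b) Q = 13.32  (c) BW = 44.86 Hz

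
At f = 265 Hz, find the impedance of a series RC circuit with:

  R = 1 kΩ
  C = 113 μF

Step 1 — Angular frequency: ω = 2π·f = 2π·265 = 1665 rad/s.
Step 2 — Component impedances:
  R: Z = R = 1000 Ω
  C: Z = 1/(jωC) = -j/(ω·C) = 0 - j5.315 Ω
Step 3 — Series combination: Z_total = R + C = 1000 - j5.315 Ω = 1000∠-0.3° Ω.

Z = 1000 - j5.315 Ω = 1000∠-0.3° Ω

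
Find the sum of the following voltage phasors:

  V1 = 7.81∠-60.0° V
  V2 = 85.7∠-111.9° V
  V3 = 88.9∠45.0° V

Step 1 — Convert each phasor to rectangular form:
  V1 = 7.81·(cos(-60.0°) + j·sin(-60.0°)) = 3.905 - j6.764 V
  V2 = 85.7·(cos(-111.9°) + j·sin(-111.9°)) = -31.97 - j79.52 V
  V3 = 88.9·(cos(45.0°) + j·sin(45.0°)) = 62.86 + j62.86 V
Step 2 — Sum components: V_total = 34.8 - j23.42 V.
Step 3 — Convert to polar: |V_total| = 41.95 V, ∠V_total = -33.9°.

V_total = 41.95∠-33.9° V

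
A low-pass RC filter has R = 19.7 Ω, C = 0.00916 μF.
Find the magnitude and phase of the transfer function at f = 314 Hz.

Step 1 — Angular frequency: ω = 2π·314 = 1973 rad/s.
Step 2 — Transfer function: H(jω) = 1/(1 + jωRC).
Step 3 — Denominator: 1 + jωRC = 1 + j·1973·19.7·9.16e-09 = 1 + j0.000356.
Step 4 — H = 1 - j0.000356.
Step 5 — Magnitude: |H| = 1 (-0.0 dB); phase: φ = -0.0°.

|H| = 1 (-0.0 dB), φ = -0.0°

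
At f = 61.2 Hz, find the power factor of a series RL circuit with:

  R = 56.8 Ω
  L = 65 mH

Step 1 — Angular frequency: ω = 2π·f = 2π·61.2 = 384.5 rad/s.
Step 2 — Component impedances:
  R: Z = R = 56.8 Ω
  L: Z = jωL = j·384.5·0.065 = 0 + j24.99 Ω
Step 3 — Series combination: Z_total = R + L = 56.8 + j24.99 Ω = 62.06∠23.8° Ω.
Step 4 — Power factor: PF = cos(φ) = Re(Z)/|Z| = 56.8/62.056 = 0.9153.
Step 5 — Type: Im(Z) = 24.99 ⇒ lagging (phase φ = 23.8°).

PF = 0.9153 (lagging, φ = 23.8°)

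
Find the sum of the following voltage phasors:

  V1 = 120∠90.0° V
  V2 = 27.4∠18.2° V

Step 1 — Convert each phasor to rectangular form:
  V1 = 120·(cos(90.0°) + j·sin(90.0°)) = 0 + j120 V
  V2 = 27.4·(cos(18.2°) + j·sin(18.2°)) = 26.03 + j8.558 V
Step 2 — Sum components: V_total = 26.03 + j128.6 V.
Step 3 — Convert to polar: |V_total| = 131.2 V, ∠V_total = 78.6°.

V_total = 131.2∠78.6° V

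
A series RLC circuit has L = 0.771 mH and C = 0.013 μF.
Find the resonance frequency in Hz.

Step 1 — Resonance condition Im(Z)=0 gives ω₀ = 1/√(LC).
Step 2 — ω₀ = 1/√(0.000771·1.3e-08) = 3.159e+05 rad/s.
Step 3 — f₀ = ω₀/(2π) = 5.027e+04 Hz.

f₀ = 5.027e+04 Hz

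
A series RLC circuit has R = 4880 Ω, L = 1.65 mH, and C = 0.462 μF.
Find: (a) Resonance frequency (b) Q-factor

Step 1 — Resonance condition Im(Z)=0 gives ω₀ = 1/√(LC).
Step 2 — ω₀ = 1/√(0.00165·4.62e-07) = 3.622e+04 rad/s.
Step 3 — f₀ = ω₀/(2π) = 5764 Hz.
Step 4 — Series Q: Q = ω₀L/R = 3.622e+04·0.00165/4880 = 0.01225.

(a) f₀ = 5764 Hz  (b) Q = 0.01225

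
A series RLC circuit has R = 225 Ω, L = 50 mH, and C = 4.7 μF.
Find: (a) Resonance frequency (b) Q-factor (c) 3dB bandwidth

Step 1 — Resonance condition Im(Z)=0 gives ω₀ = 1/√(LC).
Step 2 — ω₀ = 1/√(0.05·4.7e-06) = 2063 rad/s.
Step 3 — f₀ = ω₀/(2π) = 328.3 Hz.
Step 4 — Series Q: Q = ω₀L/R = 2063·0.05/225 = 0.4584.
Step 5 — 3dB bandwidth: Δω = ω₀/Q = 4500 rad/s; BW = Δω/(2π) = 716.2 Hz.

(a) f₀ = 328.3 Hz  (b) Q = 0.4584  (c) BW = 716.2 Hz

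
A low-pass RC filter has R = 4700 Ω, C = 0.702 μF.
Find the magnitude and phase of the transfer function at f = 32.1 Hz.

Step 1 — Angular frequency: ω = 2π·32.1 = 201.7 rad/s.
Step 2 — Transfer function: H(jω) = 1/(1 + jωRC).
Step 3 — Denominator: 1 + jωRC = 1 + j·201.7·4700·7.02e-07 = 1 + j0.6655.
Step 4 — H = 0.6931 - j0.4612.
Step 5 — Magnitude: |H| = 0.8325 (-1.6 dB); phase: φ = -33.6°.

|H| = 0.8325 (-1.6 dB), φ = -33.6°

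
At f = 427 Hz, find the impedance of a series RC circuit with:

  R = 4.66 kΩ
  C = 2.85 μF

Step 1 — Angular frequency: ω = 2π·f = 2π·427 = 2683 rad/s.
Step 2 — Component impedances:
  R: Z = R = 4660 Ω
  C: Z = 1/(jωC) = -j/(ω·C) = 0 - j130.8 Ω
Step 3 — Series combination: Z_total = R + C = 4660 - j130.8 Ω = 4662∠-1.6° Ω.

Z = 4660 - j130.8 Ω = 4662∠-1.6° Ω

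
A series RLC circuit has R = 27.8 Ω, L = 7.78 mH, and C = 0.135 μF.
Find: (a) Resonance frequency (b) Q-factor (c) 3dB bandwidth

Step 1 — Resonance: ω₀ = 1/√(LC) = 1/√(0.00778·1.35e-07) = 3.086e+04 rad/s.
Step 2 — f₀ = ω₀/(2π) = 4911 Hz.
Step 3 — Series Q: Q = ω₀L/R = 3.086e+04·0.00778/27.8 = 8.635.
Step 4 — Bandwidth: Δω = ω₀/Q = 3573 rad/s; BW = Δω/(2π) = 568.7 Hz.

(a) f₀ = 4911 Hz  (b) Q = 8.635  (c) BW = 568.7 Hz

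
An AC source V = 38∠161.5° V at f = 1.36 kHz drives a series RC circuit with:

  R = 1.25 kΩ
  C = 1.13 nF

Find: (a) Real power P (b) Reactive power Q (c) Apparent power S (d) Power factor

Step 1 — Angular frequency: ω = 2π·f = 2π·1360 = 8545 rad/s.
Step 2 — Component impedances:
  R: Z = R = 1250 Ω
  C: Z = 1/(jωC) = -j/(ω·C) = 0 - j1.036e+05 Ω
Step 3 — Series combination: Z_total = R + C = 1250 - j1.036e+05 Ω = 1.036e+05∠-89.3° Ω.
Step 4 — Source phasor: V = 38∠161.5° V = -36.04 + j12.06 V.
Step 5 — Current: I = V / Z = -0.0001206 - j0.0003465 A = 0.0003669∠-109.2° A.
Step 6 — Complex power: S = V·I* = 0.0001683 - j0.01394 VA.
Step 7 — Real power: P = Re(S) = 0.0001683 W.
Step 8 — Reactive power: Q = Im(S) = -0.01394 VAR.
Step 9 — Apparent power: |S| = 0.01394 VA.
Step 10 — Power factor: PF = P/|S| = 0.01207 (leading).

(a) P = 0.0001683 W  (b) Q = -0.01394 VAR  (c) S = 0.01394 VA  (d) PF = 0.01207 (leading)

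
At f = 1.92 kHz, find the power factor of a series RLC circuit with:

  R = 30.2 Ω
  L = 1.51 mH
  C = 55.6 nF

Step 1 — Angular frequency: ω = 2π·f = 2π·1920 = 1.206e+04 rad/s.
Step 2 — Component impedances:
  R: Z = R = 30.2 Ω
  L: Z = jωL = j·1.206e+04·0.00151 = 0 + j18.22 Ω
  C: Z = 1/(jωC) = -j/(ω·C) = 0 - j1491 Ω
Step 3 — Series combination: Z_total = R + L + C = 30.2 - j1473 Ω = 1473∠-88.8° Ω.
Step 4 — Power factor: PF = cos(φ) = Re(Z)/|Z| = 30.2/1473 = 0.0205.
Step 5 — Type: Im(Z) = -1473 ⇒ leading (phase φ = -88.8°).

PF = 0.0205 (leading, φ = -88.8°)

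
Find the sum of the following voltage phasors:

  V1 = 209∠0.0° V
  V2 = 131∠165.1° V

Step 1 — Convert each phasor to rectangular form:
  V1 = 209·(cos(0.0°) + j·sin(0.0°)) = 209 V
  V2 = 131·(cos(165.1°) + j·sin(165.1°)) = -126.6 + j33.68 V
Step 2 — Sum components: V_total = 82.4 + j33.68 V.
Step 3 — Convert to polar: |V_total| = 89.02 V, ∠V_total = 22.2°.

V_total = 89.02∠22.2° V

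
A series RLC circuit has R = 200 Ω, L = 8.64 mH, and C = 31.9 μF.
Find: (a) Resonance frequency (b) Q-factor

Step 1 — Resonance condition Im(Z)=0 gives ω₀ = 1/√(LC).
Step 2 — ω₀ = 1/√(0.00864·3.19e-05) = 1905 rad/s.
Step 3 — f₀ = ω₀/(2π) = 303.2 Hz.
Step 4 — Series Q: Q = ω₀L/R = 1905·0.00864/200 = 0.08229.

(a) f₀ = 303.2 Hz  (b) Q = 0.08229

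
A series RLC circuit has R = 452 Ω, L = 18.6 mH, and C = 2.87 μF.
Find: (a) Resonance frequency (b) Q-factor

Step 1 — Resonance condition Im(Z)=0 gives ω₀ = 1/√(LC).
Step 2 — ω₀ = 1/√(0.0186·2.87e-06) = 4328 rad/s.
Step 3 — f₀ = ω₀/(2π) = 688.8 Hz.
Step 4 — Series Q: Q = ω₀L/R = 4328·0.0186/452 = 0.1781.

(a) f₀ = 688.8 Hz  (b) Q = 0.1781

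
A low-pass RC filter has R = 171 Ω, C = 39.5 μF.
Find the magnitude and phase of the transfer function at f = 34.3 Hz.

Step 1 — Angular frequency: ω = 2π·34.3 = 215.5 rad/s.
Step 2 — Transfer function: H(jω) = 1/(1 + jωRC).
Step 3 — Denominator: 1 + jωRC = 1 + j·215.5·171·3.95e-05 = 1 + j1.456.
Step 4 — H = 0.3206 - j0.4667.
Step 5 — Magnitude: |H| = 0.5662 (-4.9 dB); phase: φ = -55.5°.

|H| = 0.5662 (-4.9 dB), φ = -55.5°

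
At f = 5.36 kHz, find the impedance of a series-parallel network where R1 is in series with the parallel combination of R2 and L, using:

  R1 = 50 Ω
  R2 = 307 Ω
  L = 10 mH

Step 1 — Angular frequency: ω = 2π·f = 2π·5360 = 3.368e+04 rad/s.
Step 2 — Component impedances:
  R1: Z = R = 50 Ω
  R2: Z = R = 307 Ω
  L: Z = jωL = j·3.368e+04·0.01 = 0 + j336.8 Ω
Step 3 — Parallel branch: R2 || L = 1/(1/R2 + 1/L) = 167.7 + j152.8 Ω.
Step 4 — Series with R1: Z_total = R1 + (R2 || L) = 217.7 + j152.8 Ω = 266∠35.1° Ω.

Z = 217.7 + j152.8 Ω = 266∠35.1° Ω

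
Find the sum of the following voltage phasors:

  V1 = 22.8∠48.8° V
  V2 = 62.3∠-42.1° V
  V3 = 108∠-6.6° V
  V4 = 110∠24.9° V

Step 1 — Convert each phasor to rectangular form:
  V1 = 22.8·(cos(48.8°) + j·sin(48.8°)) = 15.02 + j17.16 V
  V2 = 62.3·(cos(-42.1°) + j·sin(-42.1°)) = 46.23 - j41.77 V
  V3 = 108·(cos(-6.6°) + j·sin(-6.6°)) = 107.3 - j12.41 V
  V4 = 110·(cos(24.9°) + j·sin(24.9°)) = 99.77 + j46.31 V
Step 2 — Sum components: V_total = 268.3 + j9.288 V.
Step 3 — Convert to polar: |V_total| = 268.5 V, ∠V_total = 2.0°.

V_total = 268.5∠2.0° V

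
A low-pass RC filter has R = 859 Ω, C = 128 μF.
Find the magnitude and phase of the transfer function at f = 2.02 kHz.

Step 1 — Angular frequency: ω = 2π·2020 = 1.269e+04 rad/s.
Step 2 — Transfer function: H(jω) = 1/(1 + jωRC).
Step 3 — Denominator: 1 + jωRC = 1 + j·1.269e+04·859·0.000128 = 1 + j1396.
Step 4 — H = 5.135e-07 - j0.0007166.
Step 5 — Magnitude: |H| = 0.0007166 (-62.9 dB); phase: φ = -90.0°.

|H| = 0.0007166 (-62.9 dB), φ = -90.0°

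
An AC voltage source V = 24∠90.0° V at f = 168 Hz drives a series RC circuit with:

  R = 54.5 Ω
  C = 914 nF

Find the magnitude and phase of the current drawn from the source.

Step 1 — Angular frequency: ω = 2π·f = 2π·168 = 1056 rad/s.
Step 2 — Component impedances:
  R: Z = R = 54.5 Ω
  C: Z = 1/(jωC) = -j/(ω·C) = 0 - j1036 Ω
Step 3 — Series combination: Z_total = R + C = 54.5 - j1036 Ω = 1038∠-87.0° Ω.
Step 4 — Source phasor: V = 24∠90.0° V = 0 + j24 V.
Step 5 — Ohm's law: I = V / Z_total = (0 + j24) / (54.5 - j1036) = -0.02309 + j0.001214 A.
Step 6 — Convert to polar: |I| = 0.02312 A, ∠I = 177.0°.

I = 0.02312∠177.0° A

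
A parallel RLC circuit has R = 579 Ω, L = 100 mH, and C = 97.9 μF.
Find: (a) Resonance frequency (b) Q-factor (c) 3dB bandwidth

Step 1 — Resonance: ω₀ = 1/√(LC) = 1/√(0.1·9.79e-05) = 319.6 rad/s.
Step 2 — f₀ = ω₀/(2π) = 50.87 Hz.
Step 3 — Parallel Q: Q = R/(ω₀L) = 579/(319.6·0.1) = 18.12.
Step 4 — Bandwidth: Δω = ω₀/Q = 17.64 rad/s; BW = Δω/(2π) = 2.808 Hz.

(a) f₀ = 50.87 Hz  (b) Q = 18.12  (c) BW = 2.808 Hz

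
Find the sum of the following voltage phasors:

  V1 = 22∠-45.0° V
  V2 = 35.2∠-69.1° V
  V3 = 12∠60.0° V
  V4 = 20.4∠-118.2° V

Step 1 — Convert each phasor to rectangular form:
  V1 = 22·(cos(-45.0°) + j·sin(-45.0°)) = 15.56 - j15.56 V
  V2 = 35.2·(cos(-69.1°) + j·sin(-69.1°)) = 12.56 - j32.88 V
  V3 = 12·(cos(60.0°) + j·sin(60.0°)) = 6 + j10.39 V
  V4 = 20.4·(cos(-118.2°) + j·sin(-118.2°)) = -9.64 - j17.98 V
Step 2 — Sum components: V_total = 24.47 - j56.03 V.
Step 3 — Convert to polar: |V_total| = 61.14 V, ∠V_total = -66.4°.

V_total = 61.14∠-66.4° V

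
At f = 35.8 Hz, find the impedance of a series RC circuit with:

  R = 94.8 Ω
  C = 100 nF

Step 1 — Angular frequency: ω = 2π·f = 2π·35.8 = 224.9 rad/s.
Step 2 — Component impedances:
  R: Z = R = 94.8 Ω
  C: Z = 1/(jωC) = -j/(ω·C) = 0 - j4.446e+04 Ω
Step 3 — Series combination: Z_total = R + C = 94.8 - j4.446e+04 Ω = 4.446e+04∠-89.9° Ω.

Z = 94.8 - j4.446e+04 Ω = 4.446e+04∠-89.9° Ω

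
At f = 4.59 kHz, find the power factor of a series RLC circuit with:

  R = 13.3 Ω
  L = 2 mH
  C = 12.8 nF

Step 1 — Angular frequency: ω = 2π·f = 2π·4590 = 2.884e+04 rad/s.
Step 2 — Component impedances:
  R: Z = R = 13.3 Ω
  L: Z = jωL = j·2.884e+04·0.002 = 0 + j57.68 Ω
  C: Z = 1/(jωC) = -j/(ω·C) = 0 - j2709 Ω
Step 3 — Series combination: Z_total = R + L + C = 13.3 - j2651 Ω = 2651∠-89.7° Ω.
Step 4 — Power factor: PF = cos(φ) = Re(Z)/|Z| = 13.3/2651.3 = 0.005016.
Step 5 — Type: Im(Z) = -2651 ⇒ leading (phase φ = -89.7°).

PF = 0.005016 (leading, φ = -89.7°)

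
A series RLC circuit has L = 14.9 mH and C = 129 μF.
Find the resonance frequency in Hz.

Step 1 — Resonance condition Im(Z)=0 gives ω₀ = 1/√(LC).
Step 2 — ω₀ = 1/√(0.0149·0.000129) = 721.3 rad/s.
Step 3 — f₀ = ω₀/(2π) = 114.8 Hz.

f₀ = 114.8 Hz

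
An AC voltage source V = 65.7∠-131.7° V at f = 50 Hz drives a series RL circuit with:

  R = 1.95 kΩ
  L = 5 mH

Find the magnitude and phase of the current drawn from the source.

Step 1 — Angular frequency: ω = 2π·f = 2π·50 = 314.2 rad/s.
Step 2 — Component impedances:
  R: Z = R = 1950 Ω
  L: Z = jωL = j·314.2·0.005 = 0 + j1.571 Ω
Step 3 — Series combination: Z_total = R + L = 1950 + j1.571 Ω = 1950∠0.0° Ω.
Step 4 — Source phasor: V = 65.7∠-131.7° V = -43.71 - j49.05 V.
Step 5 — Ohm's law: I = V / Z_total = (-43.71 - j49.05) / (1950 + j1.571) = -0.02243 - j0.02514 A.
Step 6 — Convert to polar: |I| = 0.03369 A, ∠I = -131.7°.

I = 0.03369∠-131.7° A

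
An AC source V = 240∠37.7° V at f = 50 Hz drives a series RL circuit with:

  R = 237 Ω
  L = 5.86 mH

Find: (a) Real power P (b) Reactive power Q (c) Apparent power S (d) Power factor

Step 1 — Angular frequency: ω = 2π·f = 2π·50 = 314.2 rad/s.
Step 2 — Component impedances:
  R: Z = R = 237 Ω
  L: Z = jωL = j·314.2·0.00586 = 0 + j1.841 Ω
Step 3 — Series combination: Z_total = R + L = 237 + j1.841 Ω = 237∠0.4° Ω.
Step 4 — Source phasor: V = 240∠37.7° V = 189.9 + j146.8 V.
Step 5 — Current: I = V / Z = 0.806 + j0.613 A = 1.013∠37.3° A.
Step 6 — Complex power: S = V·I* = 243 + j1.888 VA.
Step 7 — Real power: P = Re(S) = 243 W.
Step 8 — Reactive power: Q = Im(S) = 1.888 VAR.
Step 9 — Apparent power: |S| = 243 VA.
Step 10 — Power factor: PF = P/|S| = 1 (lagging).

(a) P = 243 W  (b) Q = 1.888 VAR  (c) S = 243 VA  (d) PF = 1 (lagging)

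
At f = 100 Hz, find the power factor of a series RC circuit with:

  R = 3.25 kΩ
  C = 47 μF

Step 1 — Angular frequency: ω = 2π·f = 2π·100 = 628.3 rad/s.
Step 2 — Component impedances:
  R: Z = R = 3250 Ω
  C: Z = 1/(jωC) = -j/(ω·C) = 0 - j33.86 Ω
Step 3 — Series combination: Z_total = R + C = 3250 - j33.86 Ω = 3250∠-0.6° Ω.
Step 4 — Power factor: PF = cos(φ) = Re(Z)/|Z| = 3250/3250.2 = 0.9999.
Step 5 — Type: Im(Z) = -33.86 ⇒ leading (phase φ = -0.6°).

PF = 0.9999 (leading, φ = -0.6°)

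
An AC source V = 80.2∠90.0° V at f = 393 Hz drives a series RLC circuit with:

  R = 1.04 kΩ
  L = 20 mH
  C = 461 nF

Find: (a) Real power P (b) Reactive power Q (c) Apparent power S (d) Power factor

Step 1 — Angular frequency: ω = 2π·f = 2π·393 = 2469 rad/s.
Step 2 — Component impedances:
  R: Z = R = 1040 Ω
  L: Z = jωL = j·2469·0.02 = 0 + j49.39 Ω
  C: Z = 1/(jωC) = -j/(ω·C) = 0 - j878.5 Ω
Step 3 — Series combination: Z_total = R + L + C = 1040 - j829.1 Ω = 1330∠-38.6° Ω.
Step 4 — Source phasor: V = 80.2∠90.0° V = 0 + j80.2 V.
Step 5 — Current: I = V / Z = -0.03759 + j0.04715 A = 0.0603∠128.6° A.
Step 6 — Complex power: S = V·I* = 3.781 - j3.015 VA.
Step 7 — Real power: P = Re(S) = 3.781 W.
Step 8 — Reactive power: Q = Im(S) = -3.015 VAR.
Step 9 — Apparent power: |S| = 4.836 VA.
Step 10 — Power factor: PF = P/|S| = 0.7819 (leading).

(a) P = 3.781 W  (b) Q = -3.015 VAR  (c) S = 4.836 VA  (d) PF = 0.7819 (leading)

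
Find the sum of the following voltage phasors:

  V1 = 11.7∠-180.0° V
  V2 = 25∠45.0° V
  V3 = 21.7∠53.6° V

Step 1 — Convert each phasor to rectangular form:
  V1 = 11.7·(cos(-180.0°) + j·sin(-180.0°)) = -11.7 V
  V2 = 25·(cos(45.0°) + j·sin(45.0°)) = 17.68 + j17.68 V
  V3 = 21.7·(cos(53.6°) + j·sin(53.6°)) = 12.88 + j17.47 V
Step 2 — Sum components: V_total = 18.85 + j35.14 V.
Step 3 — Convert to polar: |V_total| = 39.88 V, ∠V_total = 61.8°.

V_total = 39.88∠61.8° V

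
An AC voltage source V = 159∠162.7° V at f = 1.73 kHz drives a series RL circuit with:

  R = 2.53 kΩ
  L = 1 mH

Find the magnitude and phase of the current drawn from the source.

Step 1 — Angular frequency: ω = 2π·f = 2π·1730 = 1.087e+04 rad/s.
Step 2 — Component impedances:
  R: Z = R = 2530 Ω
  L: Z = jωL = j·1.087e+04·0.001 = 0 + j10.87 Ω
Step 3 — Series combination: Z_total = R + L = 2530 + j10.87 Ω = 2530∠0.2° Ω.
Step 4 — Source phasor: V = 159∠162.7° V = -151.8 + j47.28 V.
Step 5 — Ohm's law: I = V / Z_total = (-151.8 + j47.28) / (2530 + j10.87) = -0.05992 + j0.01895 A.
Step 6 — Convert to polar: |I| = 0.06285 A, ∠I = 162.5°.

I = 0.06285∠162.5° A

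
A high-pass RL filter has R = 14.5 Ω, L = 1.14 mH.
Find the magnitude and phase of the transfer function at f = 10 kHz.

Step 1 — Angular frequency: ω = 2π·1e+04 = 6.283e+04 rad/s.
Step 2 — Transfer function: H(jω) = jωL/(R + jωL).
Step 3 — Numerator jωL = j·71.63; denominator R + jωL = 14.5 + j71.63.
Step 4 — H = 0.9606 + j0.1945.
Step 5 — Magnitude: |H| = 0.9801 (-0.2 dB); phase: φ = 11.4°.

|H| = 0.9801 (-0.2 dB), φ = 11.4°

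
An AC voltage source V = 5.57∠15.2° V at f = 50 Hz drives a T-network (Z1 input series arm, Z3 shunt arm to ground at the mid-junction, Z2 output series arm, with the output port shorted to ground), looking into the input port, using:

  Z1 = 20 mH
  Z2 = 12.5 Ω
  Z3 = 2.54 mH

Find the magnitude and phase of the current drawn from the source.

Step 1 — Angular frequency: ω = 2π·f = 2π·50 = 314.2 rad/s.
Step 2 — Component impedances:
  Z1: Z = jωL = j·314.2·0.02 = 0 + j6.283 Ω
  Z2: Z = R = 12.5 Ω
  Z3: Z = jωL = j·314.2·0.00254 = 0 + j0.798 Ω
Step 3 — With the output port shorted to ground, the output series arm Z2 runs from the junction to ground; the shunt arm Z3 also runs from the junction to ground. They appear in parallel: Z3 || Z2 = 0.05073 + j0.7947 Ω.
Step 4 — Series with input arm Z1: Z_in = Z1 + (Z3 || Z2) = 0.05073 + j7.078 Ω = 7.078∠89.6° Ω.
Step 5 — Source phasor: V = 5.57∠15.2° V = 5.375 + j1.46 V.
Step 6 — Ohm's law: I = V / Z_total = (5.375 + j1.46) / (0.05073 + j7.078) = 0.2118 - j0.7579 A.
Step 7 — Convert to polar: |I| = 0.7869 A, ∠I = -74.4°.

I = 0.7869∠-74.4° A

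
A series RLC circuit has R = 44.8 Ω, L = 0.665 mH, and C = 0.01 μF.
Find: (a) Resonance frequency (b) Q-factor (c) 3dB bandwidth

Step 1 — Resonance: ω₀ = 1/√(LC) = 1/√(0.000665·1e-08) = 3.878e+05 rad/s.
Step 2 — f₀ = ω₀/(2π) = 6.172e+04 Hz.
Step 3 — Series Q: Q = ω₀L/R = 3.878e+05·0.000665/44.8 = 5.756.
Step 4 — Bandwidth: Δω = ω₀/Q = 6.737e+04 rad/s; BW = Δω/(2π) = 1.072e+04 Hz.

(a) f₀ = 6.172e+04 Hz  (b) Q = 5.756  (c) BW = 1.072e+04 Hz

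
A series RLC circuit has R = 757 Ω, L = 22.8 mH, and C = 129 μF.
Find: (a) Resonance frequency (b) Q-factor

Step 1 — Resonance condition Im(Z)=0 gives ω₀ = 1/√(LC).
Step 2 — ω₀ = 1/√(0.0228·0.000129) = 583.1 rad/s.
Step 3 — f₀ = ω₀/(2π) = 92.8 Hz.
Step 4 — Series Q: Q = ω₀L/R = 583.1·0.0228/757 = 0.01756.

(a) f₀ = 92.8 Hz  (b) Q = 0.01756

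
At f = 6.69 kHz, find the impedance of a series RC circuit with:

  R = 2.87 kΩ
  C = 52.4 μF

Step 1 — Angular frequency: ω = 2π·f = 2π·6690 = 4.203e+04 rad/s.
Step 2 — Component impedances:
  R: Z = R = 2870 Ω
  C: Z = 1/(jωC) = -j/(ω·C) = 0 - j0.454 Ω
Step 3 — Series combination: Z_total = R + C = 2870 - j0.454 Ω = 2870∠-0.0° Ω.

Z = 2870 - j0.454 Ω = 2870∠-0.0° Ω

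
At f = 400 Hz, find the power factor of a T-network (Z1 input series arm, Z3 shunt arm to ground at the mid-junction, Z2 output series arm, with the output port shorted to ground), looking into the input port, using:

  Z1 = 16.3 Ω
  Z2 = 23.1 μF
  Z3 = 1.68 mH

Step 1 — Angular frequency: ω = 2π·f = 2π·400 = 2513 rad/s.
Step 2 — Component impedances:
  Z1: Z = R = 16.3 Ω
  Z2: Z = 1/(jωC) = -j/(ω·C) = 0 - j17.22 Ω
  Z3: Z = jωL = j·2513·0.00168 = 0 + j4.222 Ω
Step 3 — With the output port shorted to ground, the output series arm Z2 runs from the junction to ground; the shunt arm Z3 also runs from the junction to ground. They appear in parallel: Z3 || Z2 = 0 + j5.593 Ω.
Step 4 — Series with input arm Z1: Z_in = Z1 + (Z3 || Z2) = 16.3 + j5.593 Ω = 17.23∠18.9° Ω.
Step 5 — Power factor: PF = cos(φ) = Re(Z)/|Z| = 16.3/17.233 = 0.9459.
Step 6 — Type: Im(Z) = 5.593 ⇒ lagging (phase φ = 18.9°).

PF = 0.9459 (lagging, φ = 18.9°)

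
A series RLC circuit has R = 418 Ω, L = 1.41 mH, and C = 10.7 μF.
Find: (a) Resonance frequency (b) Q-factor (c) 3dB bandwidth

Step 1 — Resonance: ω₀ = 1/√(LC) = 1/√(0.00141·1.07e-05) = 8141 rad/s.
Step 2 — f₀ = ω₀/(2π) = 1296 Hz.
Step 3 — Series Q: Q = ω₀L/R = 8141·0.00141/418 = 0.02746.
Step 4 — Bandwidth: Δω = ω₀/Q = 2.965e+05 rad/s; BW = Δω/(2π) = 4.718e+04 Hz.

(a) f₀ = 1296 Hz  (b) Q = 0.02746  (c) BW = 4.718e+04 Hz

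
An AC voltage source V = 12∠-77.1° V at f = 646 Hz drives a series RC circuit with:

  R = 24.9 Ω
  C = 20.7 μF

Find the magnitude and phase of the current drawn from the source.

Step 1 — Angular frequency: ω = 2π·f = 2π·646 = 4059 rad/s.
Step 2 — Component impedances:
  R: Z = R = 24.9 Ω
  C: Z = 1/(jωC) = -j/(ω·C) = 0 - j11.9 Ω
Step 3 — Series combination: Z_total = R + C = 24.9 - j11.9 Ω = 27.6∠-25.5° Ω.
Step 4 — Source phasor: V = 12∠-77.1° V = 2.679 - j11.7 V.
Step 5 — Ohm's law: I = V / Z_total = (2.679 - j11.7) / (24.9 - j11.9) = 0.2704 - j0.3405 A.
Step 6 — Convert to polar: |I| = 0.4348 A, ∠I = -51.6°.

I = 0.4348∠-51.6° A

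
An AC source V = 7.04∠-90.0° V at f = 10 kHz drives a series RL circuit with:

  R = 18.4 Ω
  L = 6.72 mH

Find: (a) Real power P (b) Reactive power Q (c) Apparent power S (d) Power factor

Step 1 — Angular frequency: ω = 2π·f = 2π·1e+04 = 6.283e+04 rad/s.
Step 2 — Component impedances:
  R: Z = R = 18.4 Ω
  L: Z = jωL = j·6.283e+04·0.00672 = 0 + j422.2 Ω
Step 3 — Series combination: Z_total = R + L = 18.4 + j422.2 Ω = 422.6∠87.5° Ω.
Step 4 — Source phasor: V = 7.04∠-90.0° V = 0 - j7.04 V.
Step 5 — Current: I = V / Z = -0.01664 - j0.0007252 A = 0.01666∠-177.5° A.
Step 6 — Complex power: S = V·I* = 0.005106 + j0.1172 VA.
Step 7 — Real power: P = Re(S) = 0.005106 W.
Step 8 — Reactive power: Q = Im(S) = 0.1172 VAR.
Step 9 — Apparent power: |S| = 0.1173 VA.
Step 10 — Power factor: PF = P/|S| = 0.04354 (lagging).

(a) P = 0.005106 W  (b) Q = 0.1172 VAR  (c) S = 0.1173 VA  (d) PF = 0.04354 (lagging)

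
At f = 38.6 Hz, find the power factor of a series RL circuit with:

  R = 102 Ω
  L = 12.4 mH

Step 1 — Angular frequency: ω = 2π·f = 2π·38.6 = 242.5 rad/s.
Step 2 — Component impedances:
  R: Z = R = 102 Ω
  L: Z = jωL = j·242.5·0.0124 = 0 + j3.007 Ω
Step 3 — Series combination: Z_total = R + L = 102 + j3.007 Ω = 102∠1.7° Ω.
Step 4 — Power factor: PF = cos(φ) = Re(Z)/|Z| = 102/102.04 = 0.9996.
Step 5 — Type: Im(Z) = 3.007 ⇒ lagging (phase φ = 1.7°).

PF = 0.9996 (lagging, φ = 1.7°)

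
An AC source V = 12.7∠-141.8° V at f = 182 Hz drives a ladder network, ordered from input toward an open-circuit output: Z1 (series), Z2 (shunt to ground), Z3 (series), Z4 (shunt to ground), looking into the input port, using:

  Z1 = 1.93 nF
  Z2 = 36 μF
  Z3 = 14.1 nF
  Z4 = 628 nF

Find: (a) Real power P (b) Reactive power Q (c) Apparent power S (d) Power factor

Step 1 — Angular frequency: ω = 2π·f = 2π·182 = 1144 rad/s.
Step 2 — Component impedances:
  Z1: Z = 1/(jωC) = -j/(ω·C) = 0 - j4.531e+05 Ω
  Z2: Z = 1/(jωC) = -j/(ω·C) = 0 - j24.29 Ω
  Z3: Z = 1/(jωC) = -j/(ω·C) = 0 - j6.202e+04 Ω
  Z4: Z = 1/(jωC) = -j/(ω·C) = 0 - j1392 Ω
Step 3 — Ladder network (open output): work backward from the far end, alternating series and parallel combinations. Z_in = 0 - j4.531e+05 Ω = 4.531e+05∠-90.0° Ω.
Step 4 — Source phasor: V = 12.7∠-141.8° V = -9.98 - j7.854 V.
Step 5 — Current: I = V / Z = 1.733e-05 - j2.203e-05 A = 2.803e-05∠-51.8° A.
Step 6 — Complex power: S = V·I* = 0 - j0.000356 VA.
Step 7 — Real power: P = Re(S) = 0 W.
Step 8 — Reactive power: Q = Im(S) = -0.000356 VAR.
Step 9 — Apparent power: |S| = 0.000356 VA.
Step 10 — Power factor: PF = P/|S| = 0 (leading).

(a) P = 0 W  (b) Q = -0.000356 VAR  (c) S = 0.000356 VA  (d) PF = 0 (leading)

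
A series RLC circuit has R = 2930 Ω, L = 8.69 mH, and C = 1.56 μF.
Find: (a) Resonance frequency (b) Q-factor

Step 1 — Resonance condition Im(Z)=0 gives ω₀ = 1/√(LC).
Step 2 — ω₀ = 1/√(0.00869·1.56e-06) = 8589 rad/s.
Step 3 — f₀ = ω₀/(2π) = 1367 Hz.
Step 4 — Series Q: Q = ω₀L/R = 8589·0.00869/2930 = 0.02547.

(a) f₀ = 1367 Hz  (b) Q = 0.02547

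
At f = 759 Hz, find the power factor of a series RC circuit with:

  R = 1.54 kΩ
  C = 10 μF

Step 1 — Angular frequency: ω = 2π·f = 2π·759 = 4769 rad/s.
Step 2 — Component impedances:
  R: Z = R = 1540 Ω
  C: Z = 1/(jωC) = -j/(ω·C) = 0 - j20.97 Ω
Step 3 — Series combination: Z_total = R + C = 1540 - j20.97 Ω = 1540∠-0.8° Ω.
Step 4 — Power factor: PF = cos(φ) = Re(Z)/|Z| = 1540/1540.1 = 0.9999.
Step 5 — Type: Im(Z) = -20.97 ⇒ leading (phase φ = -0.8°).

PF = 0.9999 (leading, φ = -0.8°)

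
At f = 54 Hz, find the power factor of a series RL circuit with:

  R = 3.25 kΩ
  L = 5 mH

Step 1 — Angular frequency: ω = 2π·f = 2π·54 = 339.3 rad/s.
Step 2 — Component impedances:
  R: Z = R = 3250 Ω
  L: Z = jωL = j·339.3·0.005 = 0 + j1.696 Ω
Step 3 — Series combination: Z_total = R + L = 3250 + j1.696 Ω = 3250∠0.0° Ω.
Step 4 — Power factor: PF = cos(φ) = Re(Z)/|Z| = 3250/3250 = 1.
Step 5 — Type: Im(Z) = 1.696 ⇒ lagging (phase φ = 0.0°).

PF = 1 (lagging, φ = 0.0°)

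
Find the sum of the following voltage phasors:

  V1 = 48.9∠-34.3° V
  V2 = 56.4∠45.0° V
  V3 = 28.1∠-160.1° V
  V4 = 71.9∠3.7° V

Step 1 — Convert each phasor to rectangular form:
  V1 = 48.9·(cos(-34.3°) + j·sin(-34.3°)) = 40.4 - j27.56 V
  V2 = 56.4·(cos(45.0°) + j·sin(45.0°)) = 39.88 + j39.88 V
  V3 = 28.1·(cos(-160.1°) + j·sin(-160.1°)) = -26.42 - j9.565 V
  V4 = 71.9·(cos(3.7°) + j·sin(3.7°)) = 71.75 + j4.64 V
Step 2 — Sum components: V_total = 125.6 + j7.4 V.
Step 3 — Convert to polar: |V_total| = 125.8 V, ∠V_total = 3.4°.

V_total = 125.8∠3.4° V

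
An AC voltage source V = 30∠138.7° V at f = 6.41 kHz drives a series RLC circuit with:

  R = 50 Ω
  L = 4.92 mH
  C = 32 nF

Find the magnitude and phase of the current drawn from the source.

Step 1 — Angular frequency: ω = 2π·f = 2π·6410 = 4.028e+04 rad/s.
Step 2 — Component impedances:
  R: Z = R = 50 Ω
  L: Z = jωL = j·4.028e+04·0.00492 = 0 + j198.2 Ω
  C: Z = 1/(jωC) = -j/(ω·C) = 0 - j775.9 Ω
Step 3 — Series combination: Z_total = R + L + C = 50 - j577.8 Ω = 579.9∠-85.1° Ω.
Step 4 — Source phasor: V = 30∠138.7° V = -22.54 + j19.8 V.
Step 5 — Ohm's law: I = V / Z_total = (-22.54 + j19.8) / (50 - j577.8) = -0.03737 - j0.03578 A.
Step 6 — Convert to polar: |I| = 0.05173 A, ∠I = -136.2°.

I = 0.05173∠-136.2° A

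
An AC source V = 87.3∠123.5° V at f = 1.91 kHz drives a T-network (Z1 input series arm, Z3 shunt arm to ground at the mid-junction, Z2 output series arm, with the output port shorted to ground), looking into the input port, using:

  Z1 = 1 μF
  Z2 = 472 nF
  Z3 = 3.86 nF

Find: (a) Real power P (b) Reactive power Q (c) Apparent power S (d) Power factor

Step 1 — Angular frequency: ω = 2π·f = 2π·1910 = 1.2e+04 rad/s.
Step 2 — Component impedances:
  Z1: Z = 1/(jωC) = -j/(ω·C) = 0 - j83.33 Ω
  Z2: Z = 1/(jωC) = -j/(ω·C) = 0 - j176.5 Ω
  Z3: Z = 1/(jωC) = -j/(ω·C) = 0 - j2.159e+04 Ω
Step 3 — With the output port shorted to ground, the output series arm Z2 runs from the junction to ground; the shunt arm Z3 also runs from the junction to ground. They appear in parallel: Z3 || Z2 = 0 - j175.1 Ω.
Step 4 — Series with input arm Z1: Z_in = Z1 + (Z3 || Z2) = 0 - j258.4 Ω = 258.4∠-90.0° Ω.
Step 5 — Source phasor: V = 87.3∠123.5° V = -48.18 + j72.8 V.
Step 6 — Current: I = V / Z = -0.2817 - j0.1864 A = 0.3378∠-146.5° A.
Step 7 — Complex power: S = V·I* = 0 - j29.49 VA.
Step 8 — Real power: P = Re(S) = 0 W.
Step 9 — Reactive power: Q = Im(S) = -29.49 VAR.
Step 10 — Apparent power: |S| = 29.49 VA.
Step 11 — Power factor: PF = P/|S| = 0 (leading).

(a) P = 0 W  (b) Q = -29.49 VAR  (c) S = 29.49 VA  (d) PF = 0 (leading)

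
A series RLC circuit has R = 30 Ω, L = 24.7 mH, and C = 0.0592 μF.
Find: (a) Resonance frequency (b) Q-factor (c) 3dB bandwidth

Step 1 — Resonance: ω₀ = 1/√(LC) = 1/√(0.0247·5.92e-08) = 2.615e+04 rad/s.
Step 2 — f₀ = ω₀/(2π) = 4162 Hz.
Step 3 — Series Q: Q = ω₀L/R = 2.615e+04·0.0247/30 = 21.53.
Step 4 — Bandwidth: Δω = ω₀/Q = 1215 rad/s; BW = Δω/(2π) = 193.3 Hz.

(a) f₀ = 4162 Hz  (b) Q = 21.53  (c) BW = 193.3 Hz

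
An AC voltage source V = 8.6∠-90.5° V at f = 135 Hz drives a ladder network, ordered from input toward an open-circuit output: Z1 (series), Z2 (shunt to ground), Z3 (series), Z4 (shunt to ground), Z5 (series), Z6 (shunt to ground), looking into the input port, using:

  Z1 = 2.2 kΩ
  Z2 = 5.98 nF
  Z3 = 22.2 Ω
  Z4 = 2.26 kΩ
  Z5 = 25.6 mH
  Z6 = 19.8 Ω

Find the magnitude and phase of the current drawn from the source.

Step 1 — Angular frequency: ω = 2π·f = 2π·135 = 848.2 rad/s.
Step 2 — Component impedances:
  Z1: Z = R = 2200 Ω
  Z2: Z = 1/(jωC) = -j/(ω·C) = 0 - j1.971e+05 Ω
  Z3: Z = R = 22.2 Ω
  Z4: Z = R = 2260 Ω
  Z5: Z = jωL = j·848.2·0.0256 = 0 + j21.71 Ω
  Z6: Z = R = 19.8 Ω
Step 3 — Ladder network (open output): work backward from the far end, alternating series and parallel combinations. Z_in = 2242 + j21.33 Ω = 2242∠0.5° Ω.
Step 4 — Source phasor: V = 8.6∠-90.5° V = -0.07505 - j8.6 V.
Step 5 — Ohm's law: I = V / Z_total = (-0.07505 - j8.6) / (2242 + j21.33) = -6.996e-05 - j0.003835 A.
Step 6 — Convert to polar: |I| = 0.003836 A, ∠I = -91.0°.

I = 0.003836∠-91.0° A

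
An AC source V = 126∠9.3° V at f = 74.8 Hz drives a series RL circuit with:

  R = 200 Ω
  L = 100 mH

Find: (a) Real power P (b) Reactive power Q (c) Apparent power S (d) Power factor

Step 1 — Angular frequency: ω = 2π·f = 2π·74.8 = 470 rad/s.
Step 2 — Component impedances:
  R: Z = R = 200 Ω
  L: Z = jωL = j·470·0.1 = 0 + j47 Ω
Step 3 — Series combination: Z_total = R + L = 200 + j47 Ω = 205.4∠13.2° Ω.
Step 4 — Source phasor: V = 126∠9.3° V = 124.3 + j20.36 V.
Step 5 — Current: I = V / Z = 0.6119 - j0.04197 A = 0.6133∠-3.9° A.
Step 6 — Complex power: S = V·I* = 75.23 + j17.68 VA.
Step 7 — Real power: P = Re(S) = 75.23 W.
Step 8 — Reactive power: Q = Im(S) = 17.68 VAR.
Step 9 — Apparent power: |S| = 77.28 VA.
Step 10 — Power factor: PF = P/|S| = 0.9735 (lagging).

(a) P = 75.23 W  (b) Q = 17.68 VAR  (c) S = 77.28 VA  (d) PF = 0.9735 (lagging)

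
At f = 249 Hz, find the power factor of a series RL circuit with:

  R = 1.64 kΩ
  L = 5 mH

Step 1 — Angular frequency: ω = 2π·f = 2π·249 = 1565 rad/s.
Step 2 — Component impedances:
  R: Z = R = 1640 Ω
  L: Z = jωL = j·1565·0.005 = 0 + j7.823 Ω
Step 3 — Series combination: Z_total = R + L = 1640 + j7.823 Ω = 1640∠0.3° Ω.
Step 4 — Power factor: PF = cos(φ) = Re(Z)/|Z| = 1640/1640 = 1.
Step 5 — Type: Im(Z) = 7.823 ⇒ lagging (phase φ = 0.3°).

PF = 1 (lagging, φ = 0.3°)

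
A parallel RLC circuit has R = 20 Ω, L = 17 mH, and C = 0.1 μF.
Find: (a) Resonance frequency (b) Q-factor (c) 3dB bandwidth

Step 1 — Resonance: ω₀ = 1/√(LC) = 1/√(0.017·1e-07) = 2.425e+04 rad/s.
Step 2 — f₀ = ω₀/(2π) = 3860 Hz.
Step 3 — Parallel Q: Q = R/(ω₀L) = 20/(2.425e+04·0.017) = 0.04851.
Step 4 — Bandwidth: Δω = ω₀/Q = 5e+05 rad/s; BW = Δω/(2π) = 7.958e+04 Hz.

(a) f₀ = 3860 Hz  (b) Q = 0.04851  (c) BW = 7.958e+04 Hz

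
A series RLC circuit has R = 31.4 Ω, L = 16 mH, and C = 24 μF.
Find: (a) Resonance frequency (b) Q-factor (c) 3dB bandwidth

Step 1 — Resonance condition Im(Z)=0 gives ω₀ = 1/√(LC).
Step 2 — ω₀ = 1/√(0.016·2.4e-05) = 1614 rad/s.
Step 3 — f₀ = ω₀/(2π) = 256.8 Hz.
Step 4 — Series Q: Q = ω₀L/R = 1614·0.016/31.4 = 0.8223.
Step 5 — 3dB bandwidth: Δω = ω₀/Q = 1962 rad/s; BW = Δω/(2π) = 312.3 Hz.

(a) f₀ = 256.8 Hz  (b) Q = 0.8223  (c) BW = 312.3 Hz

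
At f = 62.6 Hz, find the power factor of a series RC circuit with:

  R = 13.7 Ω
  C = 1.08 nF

Step 1 — Angular frequency: ω = 2π·f = 2π·62.6 = 393.3 rad/s.
Step 2 — Component impedances:
  R: Z = R = 13.7 Ω
  C: Z = 1/(jωC) = -j/(ω·C) = 0 - j2.354e+06 Ω
Step 3 — Series combination: Z_total = R + C = 13.7 - j2.354e+06 Ω = 2.354e+06∠-90.0° Ω.
Step 4 — Power factor: PF = cos(φ) = Re(Z)/|Z| = 13.7/2.354e+06 = 5.82e-06.
Step 5 — Type: Im(Z) = -2.354e+06 ⇒ leading (phase φ = -90.0°).

PF = 5.82e-06 (leading, φ = -90.0°)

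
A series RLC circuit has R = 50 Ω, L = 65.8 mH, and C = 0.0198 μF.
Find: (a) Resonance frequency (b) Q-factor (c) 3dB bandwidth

Step 1 — Resonance condition Im(Z)=0 gives ω₀ = 1/√(LC).
Step 2 — ω₀ = 1/√(0.0658·1.98e-08) = 2.77e+04 rad/s.
Step 3 — f₀ = ω₀/(2π) = 4409 Hz.
Step 4 — Series Q: Q = ω₀L/R = 2.77e+04·0.0658/50 = 36.46.
Step 5 — 3dB bandwidth: Δω = ω₀/Q = 759.9 rad/s; BW = Δω/(2π) = 120.9 Hz.

(a) f₀ = 4409 Hz  (b) Q = 36.46  (c) BW = 120.9 Hz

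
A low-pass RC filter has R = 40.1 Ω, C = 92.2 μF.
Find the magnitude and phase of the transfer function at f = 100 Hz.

Step 1 — Angular frequency: ω = 2π·100 = 628.3 rad/s.
Step 2 — Transfer function: H(jω) = 1/(1 + jωRC).
Step 3 — Denominator: 1 + jωRC = 1 + j·628.3·40.1·9.22e-05 = 1 + j2.323.
Step 4 — H = 0.1563 - j0.3632.
Step 5 — Magnitude: |H| = 0.3954 (-8.1 dB); phase: φ = -66.7°.

|H| = 0.3954 (-8.1 dB), φ = -66.7°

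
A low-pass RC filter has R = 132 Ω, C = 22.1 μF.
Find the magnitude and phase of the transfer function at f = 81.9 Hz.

Step 1 — Angular frequency: ω = 2π·81.9 = 514.6 rad/s.
Step 2 — Transfer function: H(jω) = 1/(1 + jωRC).
Step 3 — Denominator: 1 + jωRC = 1 + j·514.6·132·2.21e-05 = 1 + j1.501.
Step 4 — H = 0.3074 - j0.4614.
Step 5 — Magnitude: |H| = 0.5544 (-5.1 dB); phase: φ = -56.3°.

|H| = 0.5544 (-5.1 dB), φ = -56.3°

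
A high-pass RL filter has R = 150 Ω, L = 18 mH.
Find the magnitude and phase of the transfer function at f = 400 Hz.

Step 1 — Angular frequency: ω = 2π·400 = 2513 rad/s.
Step 2 — Transfer function: H(jω) = jωL/(R + jωL).
Step 3 — Numerator jωL = j·45.24; denominator R + jωL = 150 + j45.24.
Step 4 — H = 0.08337 + j0.2764.
Step 5 — Magnitude: |H| = 0.2887 (-10.8 dB); phase: φ = 73.2°.

|H| = 0.2887 (-10.8 dB), φ = 73.2°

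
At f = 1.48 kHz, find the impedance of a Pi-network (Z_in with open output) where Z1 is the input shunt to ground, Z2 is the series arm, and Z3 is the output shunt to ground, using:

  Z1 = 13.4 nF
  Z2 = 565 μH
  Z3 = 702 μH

Step 1 — Angular frequency: ω = 2π·f = 2π·1480 = 9299 rad/s.
Step 2 — Component impedances:
  Z1: Z = 1/(jωC) = -j/(ω·C) = 0 - j8025 Ω
  Z2: Z = jωL = j·9299·0.000565 = 0 + j5.254 Ω
  Z3: Z = jωL = j·9299·0.000702 = 0 + j6.528 Ω
Step 3 — With open output, the series arm Z2 and the output shunt Z3 appear in series to ground: Z2 + Z3 = 0 + j11.78 Ω.
Step 4 — Parallel with input shunt Z1: Z_in = Z1 || (Z2 + Z3) = 0 + j11.8 Ω = 11.8∠90.0° Ω.

Z = 0 + j11.8 Ω = 11.8∠90.0° Ω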